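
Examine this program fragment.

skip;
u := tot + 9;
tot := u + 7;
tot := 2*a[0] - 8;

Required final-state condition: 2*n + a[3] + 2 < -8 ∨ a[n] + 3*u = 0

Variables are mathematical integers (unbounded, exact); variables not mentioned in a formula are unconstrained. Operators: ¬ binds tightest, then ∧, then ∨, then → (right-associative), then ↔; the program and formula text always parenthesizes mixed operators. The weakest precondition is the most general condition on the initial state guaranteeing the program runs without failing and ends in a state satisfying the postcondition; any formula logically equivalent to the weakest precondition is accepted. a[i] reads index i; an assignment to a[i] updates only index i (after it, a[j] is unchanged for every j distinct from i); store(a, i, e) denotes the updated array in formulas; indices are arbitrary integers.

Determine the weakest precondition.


Working backward. After the program, the postcondition 2*n + a[3] + 2 < -8 ∨ a[n] + 3*u = 0 must hold; in canonical form it is a[3] + 2*n < -10 ∨ a[n] + 3*u = 0.
Before tot := 2*a[0] - 8: a[3] + 2*n < -10 ∨ a[n] + 3*u = 0
Before tot := u + 7: a[3] + 2*n < -10 ∨ a[n] + 3*u = 0
Before u := tot + 9: a[3] + 2*n < -10 ∨ a[n] + 3*tot = -27
Before skip: a[3] + 2*n < -10 ∨ a[n] + 3*tot = -27
Answer: WP = a[3] + 2*n < -10 ∨ a[n] + 3*tot = -27


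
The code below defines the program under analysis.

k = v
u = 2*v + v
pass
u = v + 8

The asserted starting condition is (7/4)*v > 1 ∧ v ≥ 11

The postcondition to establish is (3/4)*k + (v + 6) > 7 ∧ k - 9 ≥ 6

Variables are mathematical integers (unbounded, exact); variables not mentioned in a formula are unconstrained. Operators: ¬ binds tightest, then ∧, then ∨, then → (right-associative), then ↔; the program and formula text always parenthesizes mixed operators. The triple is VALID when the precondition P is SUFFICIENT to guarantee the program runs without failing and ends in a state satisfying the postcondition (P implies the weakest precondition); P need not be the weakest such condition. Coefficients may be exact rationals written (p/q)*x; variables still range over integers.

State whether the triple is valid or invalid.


Working backward. After the program, the postcondition (3/4)*k + (v + 6) > 7 ∧ k - 9 ≥ 6 must hold; in canonical form it is (3/4)*k + v > 1 ∧ k ≥ 15.
Before u := v + 8: (3/4)*k + v > 1 ∧ k ≥ 15
Before skip: (3/4)*k + v > 1 ∧ k ≥ 15
Before u := 2*v + v: (3/4)*k + v > 1 ∧ k ≥ 15
Before k := v: (7/4)*v > 1 ∧ v ≥ 15
The weakest precondition is (7/4)*v > 1 ∧ v ≥ 15.
Check whether (7/4)*v > 1 ∧ v ≥ 11 implies it.
Countermodel: at the initial state v = 11, the precondition holds but the weakest precondition fails.
Answer: invalid


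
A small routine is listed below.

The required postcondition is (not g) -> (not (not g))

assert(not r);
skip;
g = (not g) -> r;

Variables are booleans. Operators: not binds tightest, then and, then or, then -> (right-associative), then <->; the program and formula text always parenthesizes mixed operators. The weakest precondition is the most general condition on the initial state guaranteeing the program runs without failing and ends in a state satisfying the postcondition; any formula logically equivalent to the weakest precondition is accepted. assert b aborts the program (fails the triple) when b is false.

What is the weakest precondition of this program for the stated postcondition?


Working backward. After the program, the postcondition (not g) -> (not (not g)) must hold; in canonical form it is (not g) -> g.
Before g := (not g) -> r: (not ((not g) -> r)) -> ((not g) -> r)
Before skip: (not ((not g) -> r)) -> ((not g) -> r)
Before assert not r: (not r) and ((not ((not g) -> r)) -> ((not g) -> r))
Answer: WP = (not r) and ((not ((not g) -> r)) -> ((not g) -> r))


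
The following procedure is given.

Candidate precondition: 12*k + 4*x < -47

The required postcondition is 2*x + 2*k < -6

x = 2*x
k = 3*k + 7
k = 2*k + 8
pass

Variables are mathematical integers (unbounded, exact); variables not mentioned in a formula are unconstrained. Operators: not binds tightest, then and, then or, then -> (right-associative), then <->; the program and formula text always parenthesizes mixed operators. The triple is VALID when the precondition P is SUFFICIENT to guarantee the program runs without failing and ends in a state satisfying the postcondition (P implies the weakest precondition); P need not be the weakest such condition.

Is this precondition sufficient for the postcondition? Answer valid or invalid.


Working backward. After the program, the postcondition 2*x + 2*k < -6 must hold; in canonical form it is 2*k + 2*x < -6.
Before skip: 2*k + 2*x < -6
Before k := 2*k + 8: 4*k + 2*x < -22
Before k := 3*k + 7: 12*k + 2*x < -50
Before x := 2*x: 12*k + 4*x < -50
The weakest precondition is 12*k + 4*x < -50.
Check whether 12*k + 4*x < -47 implies it.
Countermodel: at the initial state k = 0, x = -12, the precondition holds but the weakest precondition fails.
Answer: invalid


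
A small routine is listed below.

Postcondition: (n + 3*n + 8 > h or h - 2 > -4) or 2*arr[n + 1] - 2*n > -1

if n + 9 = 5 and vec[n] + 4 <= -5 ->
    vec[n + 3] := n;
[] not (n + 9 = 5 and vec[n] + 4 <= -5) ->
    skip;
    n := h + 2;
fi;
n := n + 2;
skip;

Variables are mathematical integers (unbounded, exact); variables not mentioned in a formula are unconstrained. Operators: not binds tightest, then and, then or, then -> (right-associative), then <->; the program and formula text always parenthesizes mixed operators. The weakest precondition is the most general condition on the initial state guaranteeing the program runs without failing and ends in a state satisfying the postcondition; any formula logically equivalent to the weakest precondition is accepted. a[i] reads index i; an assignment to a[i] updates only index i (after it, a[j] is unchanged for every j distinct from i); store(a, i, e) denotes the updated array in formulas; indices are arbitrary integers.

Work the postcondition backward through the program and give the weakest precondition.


Working backward. After the program, the postcondition (n + 3*n + 8 > h or h - 2 > -4) or 2*arr[n + 1] - 2*n > -1 must hold; in canonical form it is 4*n > h - 8 or h > -2 or 2*arr[n + 1] > 2*n - 1.
Before skip: 4*n > h - 8 or h > -2 or 2*arr[n + 1] > 2*n - 1
Before n := n + 2: 4*n > h - 16 or h > -2 or 2*arr[n + 3] > 2*n + 3
Then branch requires 4*n > h - 16 or h > -2 or 2*arr[n + 3] > 2*n + 3; else branch requires 3*h > -24 or h > -2 or 2*arr[h + 5] > 2*h + 7.
Before the if: ((n = -4 and vec[n] <= -9) -> (4*n > h - 16 or h > -2 or 2*arr[n + 3] > 2*n + 3)) and ((not (n = -4 and vec[n] <= -9)) -> (3*h > -24 or h > -2 or 2*arr[h + 5] > 2*h + 7))
Answer: WP = ((n = -4 and vec[n] <= -9) -> (4*n > h - 16 or h > -2 or 2*arr[n + 3] > 2*n + 3)) and ((not (n = -4 and vec[n] <= -9)) -> (3*h > -24 or h > -2 or 2*arr[h + 5] > 2*h + 7))


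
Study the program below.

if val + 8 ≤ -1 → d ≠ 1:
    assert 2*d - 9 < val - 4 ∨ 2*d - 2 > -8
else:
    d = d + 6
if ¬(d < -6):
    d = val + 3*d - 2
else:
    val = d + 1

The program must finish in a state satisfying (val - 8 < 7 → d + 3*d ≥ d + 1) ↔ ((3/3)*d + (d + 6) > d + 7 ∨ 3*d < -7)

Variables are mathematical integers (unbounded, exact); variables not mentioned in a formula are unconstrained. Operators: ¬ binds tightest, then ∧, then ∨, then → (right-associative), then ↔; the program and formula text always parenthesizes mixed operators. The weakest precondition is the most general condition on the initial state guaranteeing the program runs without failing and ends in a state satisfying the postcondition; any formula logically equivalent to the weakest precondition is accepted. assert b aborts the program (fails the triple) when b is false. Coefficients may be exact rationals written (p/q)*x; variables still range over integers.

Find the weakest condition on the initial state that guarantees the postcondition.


Working backward. After the program, the postcondition (val - 8 < 7 → d + 3*d ≥ d + 1) ↔ ((3/3)*d + (d + 6) > d + 7 ∨ 3*d < -7) must hold; in canonical form it is (val < 15 → 3*d ≥ 1) ↔ (d > 1 ∨ 3*d < -7).
Then branch requires (val < 15 → 9*d + 3*val ≥ 7) ↔ (3*d + val > 3 ∨ 9*d + 3*val < -1); else branch requires (d < 14 → 3*d ≥ 1) ↔ (d > 1 ∨ 3*d < -7).
Before the if: ((¬(d < -6)) → ((val < 15 → 9*d + 3*val ≥ 7) ↔ (3*d + val > 3 ∨ 9*d + 3*val < -1))) ∧ (d < -6 → ((d < 14 → 3*d ≥ 1) ↔ (d > 1 ∨ 3*d < -7)))
Then branch requires (2*d < val + 5 ∨ 2*d > -6) ∧ ((¬(d < -6)) → ((val < 15 → 9*d + 3*val ≥ 7) ↔ (3*d + val > 3 ∨ 9*d + 3*val < -1))) ∧ (d < -6 → ((d < 14 → 3*d ≥ 1) ↔ (d > 1 ∨ 3*d < -7))); else branch requires ((¬(d < -12)) → ((val < 15 → 9*d + 3*val ≥ -47) ↔ (3*d + val > -15 ∨ 9*d + 3*val < -55))) ∧ (d < -12 → ((d < 8 → 3*d ≥ -17) ↔ (d > -5 ∨ 3*d < -25))).
Before the if: ((val ≤ -9 → d ≠ 1) → ((2*d < val + 5 ∨ 2*d > -6) ∧ ((¬(d < -6)) → ((val < 15 → 9*d + 3*val ≥ 7) ↔ (3*d + val > 3 ∨ 9*d + 3*val < -1))) ∧ (d < -6 → ((d < 14 → 3*d ≥ 1) ↔ (d > 1 ∨ 3*d < -7))))) ∧ ((¬(val ≤ -9 → d ≠ 1)) → (((¬(d < -12)) → ((val < 15 → 9*d + 3*val ≥ -47) ↔ (3*d + val > -15 ∨ 9*d + 3*val < -55))) ∧ (d < -12 → ((d < 8 → 3*d ≥ -17) ↔ (d > -5 ∨ 3*d < -25)))))
Answer: WP = ((val ≤ -9 → d ≠ 1) → ((2*d < val + 5 ∨ 2*d > -6) ∧ ((¬(d < -6)) → ((val < 15 → 9*d + 3*val ≥ 7) ↔ (3*d + val > 3 ∨ 9*d + 3*val < -1))) ∧ (d < -6 → ((d < 14 → 3*d ≥ 1) ↔ (d > 1 ∨ 3*d < -7))))) ∧ ((¬(val ≤ -9 → d ≠ 1)) → (((¬(d < -12)) → ((val < 15 → 9*d + 3*val ≥ -47) ↔ (3*d + val > -15 ∨ 9*d + 3*val < -55))) ∧ (d < -12 → ((d < 8 → 3*d ≥ -17) ↔ (d > -5 ∨ 3*d < -25)))))


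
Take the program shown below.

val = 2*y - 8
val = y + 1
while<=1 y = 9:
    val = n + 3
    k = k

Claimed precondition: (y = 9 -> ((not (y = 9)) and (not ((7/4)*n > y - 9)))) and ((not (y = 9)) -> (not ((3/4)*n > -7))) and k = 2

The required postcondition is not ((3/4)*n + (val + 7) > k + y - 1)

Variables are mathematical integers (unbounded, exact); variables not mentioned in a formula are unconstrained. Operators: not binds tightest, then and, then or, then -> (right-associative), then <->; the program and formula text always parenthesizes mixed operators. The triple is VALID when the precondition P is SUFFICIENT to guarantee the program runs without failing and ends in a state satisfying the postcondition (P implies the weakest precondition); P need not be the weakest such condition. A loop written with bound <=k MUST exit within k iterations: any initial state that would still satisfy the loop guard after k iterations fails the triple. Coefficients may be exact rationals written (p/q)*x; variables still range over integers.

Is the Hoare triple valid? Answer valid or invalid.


Working backward. After the program, the postcondition not ((3/4)*n + (val + 7) > k + y - 1) must hold; in canonical form it is not ((3/4)*n + val > k + y - 8).
Before the loop (bound <=1), unroll the exhaustion recursion (WP_0 = exit-now case; WP_j = one more guarded iteration, up to j = 1):
  WP_0: (not (y = 9)) and (not ((3/4)*n + val > k + y - 8))
  WP_1: (y = 9 -> ((not (y = 9)) and (not ((7/4)*n > k + y - 11)))) and ((not (y = 9)) -> (not ((3/4)*n + val > k + y - 8)))
So before the loop: (y = 9 -> ((not (y = 9)) and (not ((7/4)*n > k + y - 11)))) and ((not (y = 9)) -> (not ((3/4)*n + val > k + y - 8)))
Before val := y + 1: (y = 9 -> ((not (y = 9)) and (not ((7/4)*n > k + y - 11)))) and ((not (y = 9)) -> (not ((3/4)*n > k - 9)))
Before val := 2*y - 8: (y = 9 -> ((not (y = 9)) and (not ((7/4)*n > k + y - 11)))) and ((not (y = 9)) -> (not ((3/4)*n > k - 9)))
The weakest precondition is (y = 9 -> ((not (y = 9)) and (not ((7/4)*n > k + y - 11)))) and ((not (y = 9)) -> (not ((3/4)*n > k - 9))).
Check whether (y = 9 -> ((not (y = 9)) and (not ((7/4)*n > y - 9)))) and ((not (y = 9)) -> (not ((3/4)*n > -7))) and k = 2 implies it.
Every state satisfying the precondition satisfies the weakest precondition: the implication holds.
Answer: valid


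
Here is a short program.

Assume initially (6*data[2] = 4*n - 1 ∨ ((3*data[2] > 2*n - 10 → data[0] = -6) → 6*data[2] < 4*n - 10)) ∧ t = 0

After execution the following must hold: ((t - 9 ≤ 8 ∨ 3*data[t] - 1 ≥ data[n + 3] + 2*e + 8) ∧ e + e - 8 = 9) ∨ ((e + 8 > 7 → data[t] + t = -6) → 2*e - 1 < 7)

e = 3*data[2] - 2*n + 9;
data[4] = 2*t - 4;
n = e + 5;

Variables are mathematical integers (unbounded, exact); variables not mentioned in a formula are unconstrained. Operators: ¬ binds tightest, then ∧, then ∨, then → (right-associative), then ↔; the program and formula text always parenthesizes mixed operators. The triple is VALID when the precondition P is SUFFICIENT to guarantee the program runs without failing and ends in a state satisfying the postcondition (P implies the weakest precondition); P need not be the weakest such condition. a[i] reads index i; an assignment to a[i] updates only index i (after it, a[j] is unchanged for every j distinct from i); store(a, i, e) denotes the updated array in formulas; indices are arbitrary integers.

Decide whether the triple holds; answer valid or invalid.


Working backward. After the program, the postcondition ((t - 9 ≤ 8 ∨ 3*data[t] - 1 ≥ data[n + 3] + 2*e + 8) ∧ e + e - 8 = 9) ∨ ((e + 8 > 7 → data[t] + t = -6) → 2*e - 1 < 7) must hold; in canonical form it is ((t ≤ 17 ∨ 3*data[t] ≥ data[n + 3] + 2*e + 9) ∧ 2*e = 17) ∨ ((e > -1 → data[t] + t = -6) → 2*e < 8).
Before n := e + 5: ((t ≤ 17 ∨ 3*data[t] ≥ data[e + 8] + 2*e + 9) ∧ 2*e = 17) ∨ ((e > -1 → data[t] + t = -6) → 2*e < 8)
Before data[4] := 2*t - 4: ((t ≤ 17 ∨ 3*store(data, 4, 2*t - 4)[t] ≥ store(data, 4, 2*t - 4)[e + 8] + 2*e + 9) ∧ 2*e = 17) ∨ ((e > -1 → store(data, 4, 2*t - 4)[t] + t = -6) → 2*e < 8)
Before e := 3*data[2] - 2*n + 9: ((t ≤ 17 ∨ 3*store(data, 4, 2*t - 4)[t] + 4*n ≥ 6*data[2] + store(data, 4, 2*t - 4)[3*data[2] - 2*n + 17] + 27) ∧ 6*data[2] = 4*n - 1) ∨ ((3*data[2] > 2*n - 10 → store(data, 4, 2*t - 4)[t] + t = -6) → 6*data[2] < 4*n - 10)
The weakest precondition is ((t ≤ 17 ∨ 3*store(data, 4, 2*t - 4)[t] + 4*n ≥ 6*data[2] + store(data, 4, 2*t - 4)[3*data[2] - 2*n + 17] + 27) ∧ 6*data[2] = 4*n - 1) ∨ ((3*data[2] > 2*n - 10 → store(data, 4, 2*t - 4)[t] + t = -6) → 6*data[2] < 4*n - 10).
Check whether (6*data[2] = 4*n - 1 ∨ ((3*data[2] > 2*n - 10 → data[0] = -6) → 6*data[2] < 4*n - 10)) ∧ t = 0 implies it.
Every state satisfying the precondition satisfies the weakest precondition: the implication holds.
Answer: valid


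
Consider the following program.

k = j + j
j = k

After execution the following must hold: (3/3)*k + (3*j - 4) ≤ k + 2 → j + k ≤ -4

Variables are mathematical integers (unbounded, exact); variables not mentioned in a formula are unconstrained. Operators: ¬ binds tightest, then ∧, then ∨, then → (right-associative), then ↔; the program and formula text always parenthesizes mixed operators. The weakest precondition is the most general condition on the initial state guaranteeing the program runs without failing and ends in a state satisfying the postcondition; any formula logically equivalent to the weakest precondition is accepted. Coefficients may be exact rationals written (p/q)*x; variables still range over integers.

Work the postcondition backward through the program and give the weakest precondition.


Working backward. After the program, the postcondition (3/3)*k + (3*j - 4) ≤ k + 2 → j + k ≤ -4 must hold; in canonical form it is 3*j ≤ 6 → j + k ≤ -4.
Before j := k: 3*k ≤ 6 → 2*k ≤ -4
Before k := j + j: 6*j ≤ 6 → 4*j ≤ -4
Answer: WP = 6*j ≤ 6 → 4*j ≤ -4


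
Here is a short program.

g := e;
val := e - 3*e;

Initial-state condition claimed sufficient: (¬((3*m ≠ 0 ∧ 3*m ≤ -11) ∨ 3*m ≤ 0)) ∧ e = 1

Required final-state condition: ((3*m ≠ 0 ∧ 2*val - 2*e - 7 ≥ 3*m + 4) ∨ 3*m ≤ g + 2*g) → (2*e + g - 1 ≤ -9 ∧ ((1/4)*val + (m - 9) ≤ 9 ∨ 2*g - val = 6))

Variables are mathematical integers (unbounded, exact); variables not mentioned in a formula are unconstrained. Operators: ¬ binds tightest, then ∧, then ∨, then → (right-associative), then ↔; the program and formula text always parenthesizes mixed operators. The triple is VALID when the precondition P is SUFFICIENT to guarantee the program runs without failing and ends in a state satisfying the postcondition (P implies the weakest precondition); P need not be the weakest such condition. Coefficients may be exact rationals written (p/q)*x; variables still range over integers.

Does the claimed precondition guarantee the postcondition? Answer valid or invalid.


Working backward. After the program, the postcondition ((3*m ≠ 0 ∧ 2*val - 2*e - 7 ≥ 3*m + 4) ∨ 3*m ≤ g + 2*g) → (2*e + g - 1 ≤ -9 ∧ ((1/4)*val + (m - 9) ≤ 9 ∨ 2*g - val = 6)) must hold; in canonical form it is ((3*m ≠ 0 ∧ 2*val ≥ 2*e + 3*m + 11) ∨ 3*m ≤ 3*g) → (2*e + g ≤ -8 ∧ (m + (1/4)*val ≤ 18 ∨ 2*g = val + 6)).
Before val := e - 3*e: ((3*m ≠ 0 ∧ 6*e + 3*m ≤ -11) ∨ 3*m ≤ 3*g) → (2*e + g ≤ -8 ∧ (m ≤ (1/2)*e + 18 ∨ 2*e + 2*g = 6))
Before g := e: ((3*m ≠ 0 ∧ 6*e + 3*m ≤ -11) ∨ 3*m ≤ 3*e) → (3*e ≤ -8 ∧ (m ≤ (1/2)*e + 18 ∨ 4*e = 6))
The weakest precondition is ((3*m ≠ 0 ∧ 6*e + 3*m ≤ -11) ∨ 3*m ≤ 3*e) → (3*e ≤ -8 ∧ (m ≤ (1/2)*e + 18 ∨ 4*e = 6)).
Check whether (¬((3*m ≠ 0 ∧ 3*m ≤ -11) ∨ 3*m ≤ 0)) ∧ e = 1 implies it.
Countermodel: at the initial state e = 1, m = 1, the precondition holds but the weakest precondition fails.
Answer: invalid


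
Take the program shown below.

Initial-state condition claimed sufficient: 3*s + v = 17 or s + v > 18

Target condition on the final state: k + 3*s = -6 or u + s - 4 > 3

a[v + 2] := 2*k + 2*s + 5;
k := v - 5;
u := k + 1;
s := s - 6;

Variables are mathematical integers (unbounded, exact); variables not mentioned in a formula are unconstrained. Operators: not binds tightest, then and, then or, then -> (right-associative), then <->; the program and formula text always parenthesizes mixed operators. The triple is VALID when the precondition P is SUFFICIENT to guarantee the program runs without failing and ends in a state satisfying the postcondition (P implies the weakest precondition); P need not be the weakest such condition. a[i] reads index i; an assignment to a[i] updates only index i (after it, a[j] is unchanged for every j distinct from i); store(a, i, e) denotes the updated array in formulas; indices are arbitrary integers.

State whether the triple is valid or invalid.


Working backward. After the program, the postcondition k + 3*s = -6 or u + s - 4 > 3 must hold; in canonical form it is k + 3*s = -6 or s + u > 7.
Before s := s - 6: k + 3*s = 12 or s + u > 13
Before u := k + 1: k + 3*s = 12 or k + s > 12
Before k := v - 5: 3*s + v = 17 or s + v > 17
Before a[v + 2] := 2*k + 2*s + 5: 3*s + v = 17 or s + v > 17
The weakest precondition is 3*s + v = 17 or s + v > 17.
Check whether 3*s + v = 17 or s + v > 18 implies it.
Every state satisfying the precondition satisfies the weakest precondition: the implication holds.
Answer: valid


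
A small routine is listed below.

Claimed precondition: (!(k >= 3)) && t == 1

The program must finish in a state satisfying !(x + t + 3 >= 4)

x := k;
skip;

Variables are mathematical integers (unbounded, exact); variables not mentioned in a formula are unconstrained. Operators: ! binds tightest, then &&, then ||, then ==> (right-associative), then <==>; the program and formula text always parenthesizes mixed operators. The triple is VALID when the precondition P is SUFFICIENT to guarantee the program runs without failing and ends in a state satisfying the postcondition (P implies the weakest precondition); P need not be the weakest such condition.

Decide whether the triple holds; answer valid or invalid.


Working backward. After the program, the postcondition !(x + t + 3 >= 4) must hold; in canonical form it is !(t + x >= 1).
Before skip: !(t + x >= 1)
Before x := k: !(k + t >= 1)
The weakest precondition is !(k + t >= 1).
Check whether (!(k >= 3)) && t == 1 implies it.
Countermodel: at the initial state k = 0, t = 1, the precondition holds but the weakest precondition fails.
Answer: invalid


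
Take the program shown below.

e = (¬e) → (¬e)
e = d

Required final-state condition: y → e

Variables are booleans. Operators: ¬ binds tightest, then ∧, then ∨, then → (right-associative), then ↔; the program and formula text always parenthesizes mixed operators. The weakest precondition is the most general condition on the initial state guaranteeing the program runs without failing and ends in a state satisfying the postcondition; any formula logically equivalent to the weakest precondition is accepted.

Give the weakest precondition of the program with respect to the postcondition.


Working backward. After the program, y → e must hold.
Before e := d: y → d
Before e := (¬e) → (¬e): y → d
Answer: WP = y → d


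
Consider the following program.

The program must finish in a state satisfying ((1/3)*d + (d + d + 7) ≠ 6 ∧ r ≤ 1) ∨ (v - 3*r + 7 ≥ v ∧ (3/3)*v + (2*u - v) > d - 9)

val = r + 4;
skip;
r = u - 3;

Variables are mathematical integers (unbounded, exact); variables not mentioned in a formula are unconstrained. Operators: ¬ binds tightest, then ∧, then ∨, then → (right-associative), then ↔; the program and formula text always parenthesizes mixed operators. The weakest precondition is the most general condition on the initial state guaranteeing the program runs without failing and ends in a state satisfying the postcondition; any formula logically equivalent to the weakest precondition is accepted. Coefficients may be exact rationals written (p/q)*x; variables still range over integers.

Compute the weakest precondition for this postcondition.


Working backward. After the program, the postcondition ((1/3)*d + (d + d + 7) ≠ 6 ∧ r ≤ 1) ∨ (v - 3*r + 7 ≥ v ∧ (3/3)*v + (2*u - v) > d - 9) must hold; in canonical form it is ((7/3)*d ≠ -1 ∧ r ≤ 1) ∨ (3*r ≤ 7 ∧ 2*u > d - 9).
Before r := u - 3: ((7/3)*d ≠ -1 ∧ u ≤ 4) ∨ (3*u ≤ 16 ∧ 2*u > d - 9)
Before skip: ((7/3)*d ≠ -1 ∧ u ≤ 4) ∨ (3*u ≤ 16 ∧ 2*u > d - 9)
Before val := r + 4: ((7/3)*d ≠ -1 ∧ u ≤ 4) ∨ (3*u ≤ 16 ∧ 2*u > d - 9)
Answer: WP = ((7/3)*d ≠ -1 ∧ u ≤ 4) ∨ (3*u ≤ 16 ∧ 2*u > d - 9)


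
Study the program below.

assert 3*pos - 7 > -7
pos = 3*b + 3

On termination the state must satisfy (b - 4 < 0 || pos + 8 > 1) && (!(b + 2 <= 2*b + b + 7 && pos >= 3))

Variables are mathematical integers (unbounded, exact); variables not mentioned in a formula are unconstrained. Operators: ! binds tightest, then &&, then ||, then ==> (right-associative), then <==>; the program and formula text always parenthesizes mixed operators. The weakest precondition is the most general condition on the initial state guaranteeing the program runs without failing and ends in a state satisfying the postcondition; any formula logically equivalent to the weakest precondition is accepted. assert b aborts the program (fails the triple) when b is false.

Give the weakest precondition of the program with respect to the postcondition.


Working backward. After the program, the postcondition (b - 4 < 0 || pos + 8 > 1) && (!(b + 2 <= 2*b + b + 7 && pos >= 3)) must hold; in canonical form it is (b < 4 || pos > -7) && (!(2*b >= -5 && pos >= 3)).
Before pos := 3*b + 3: (b < 4 || 3*b > -10) && (!(2*b >= -5 && 3*b >= 0))
Before assert 3*pos - 7 > -7: 3*pos > 0 && (b < 4 || 3*b > -10) && (!(2*b >= -5 && 3*b >= 0))
Answer: WP = 3*pos > 0 && (b < 4 || 3*b > -10) && (!(2*b >= -5 && 3*b >= 0))


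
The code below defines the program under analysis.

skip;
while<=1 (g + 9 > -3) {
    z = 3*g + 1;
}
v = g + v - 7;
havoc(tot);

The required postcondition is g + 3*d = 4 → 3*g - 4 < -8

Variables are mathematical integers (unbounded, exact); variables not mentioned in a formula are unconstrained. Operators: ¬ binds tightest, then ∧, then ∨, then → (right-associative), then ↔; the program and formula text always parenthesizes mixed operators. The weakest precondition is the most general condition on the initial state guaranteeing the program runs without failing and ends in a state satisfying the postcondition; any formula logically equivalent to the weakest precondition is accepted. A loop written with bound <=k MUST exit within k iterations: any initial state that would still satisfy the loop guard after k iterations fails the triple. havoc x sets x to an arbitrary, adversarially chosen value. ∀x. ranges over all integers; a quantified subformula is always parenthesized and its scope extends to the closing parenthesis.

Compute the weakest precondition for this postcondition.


Working backward. After the program, the postcondition g + 3*d = 4 → 3*g - 4 < -8 must hold; in canonical form it is 3*d + g = 4 → 3*g < -4.
Before havoc tot: 3*d + g = 4 → 3*g < -4
Before v := g + v - 7: 3*d + g = 4 → 3*g < -4
Before the loop (bound <=1), unroll the exhaustion recursion (WP_0 = exit-now case; WP_j = one more guarded iteration, up to j = 1):
  WP_0: (¬(g > -12)) ∧ (3*d + g = 4 → 3*g < -4)
  WP_1: (g > -12 → ((¬(g > -12)) ∧ (3*d + g = 4 → 3*g < -4))) ∧ ((¬(g > -12)) → (3*d + g = 4 → 3*g < -4))
So before the loop: (g > -12 → ((¬(g > -12)) ∧ (3*d + g = 4 → 3*g < -4))) ∧ ((¬(g > -12)) → (3*d + g = 4 → 3*g < -4))
Before skip: (g > -12 → ((¬(g > -12)) ∧ (3*d + g = 4 → 3*g < -4))) ∧ ((¬(g > -12)) → (3*d + g = 4 → 3*g < -4))
Answer: WP = (g > -12 → ((¬(g > -12)) ∧ (3*d + g = 4 → 3*g < -4))) ∧ ((¬(g > -12)) → (3*d + g = 4 → 3*g < -4))


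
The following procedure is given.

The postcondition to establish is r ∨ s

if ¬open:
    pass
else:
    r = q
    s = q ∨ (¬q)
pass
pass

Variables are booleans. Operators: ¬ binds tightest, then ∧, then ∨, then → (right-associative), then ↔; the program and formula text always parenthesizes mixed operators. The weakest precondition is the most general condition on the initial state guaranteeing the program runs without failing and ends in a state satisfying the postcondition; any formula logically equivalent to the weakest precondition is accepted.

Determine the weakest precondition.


Working backward. After the program, r ∨ s must hold.
Before skip: r ∨ s
Before skip: r ∨ s
Then branch requires r ∨ s; else branch requires true.
Before the if: (¬open) → (r ∨ s)
Answer: WP = (¬open) → (r ∨ s)


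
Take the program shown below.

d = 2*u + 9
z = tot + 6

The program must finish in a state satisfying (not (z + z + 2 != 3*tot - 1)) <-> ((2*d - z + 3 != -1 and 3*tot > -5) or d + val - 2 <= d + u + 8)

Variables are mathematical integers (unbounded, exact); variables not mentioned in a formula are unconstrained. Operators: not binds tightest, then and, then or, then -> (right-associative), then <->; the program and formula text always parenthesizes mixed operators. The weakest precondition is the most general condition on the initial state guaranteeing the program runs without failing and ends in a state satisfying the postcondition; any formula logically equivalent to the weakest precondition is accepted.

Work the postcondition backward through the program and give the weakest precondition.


Working backward. After the program, the postcondition (not (z + z + 2 != 3*tot - 1)) <-> ((2*d - z + 3 != -1 and 3*tot > -5) or d + val - 2 <= d + u + 8) must hold; in canonical form it is (not (2*z != 3*tot - 3)) <-> ((2*d != z - 4 and 3*tot > -5) or val <= u + 10).
Before z := tot + 6: (not (tot != 15)) <-> ((2*d != tot + 2 and 3*tot > -5) or val <= u + 10)
Before d := 2*u + 9: (not (tot != 15)) <-> ((4*u != tot - 16 and 3*tot > -5) or val <= u + 10)
Answer: WP = (not (tot != 15)) <-> ((4*u != tot - 16 and 3*tot > -5) or val <= u + 10)


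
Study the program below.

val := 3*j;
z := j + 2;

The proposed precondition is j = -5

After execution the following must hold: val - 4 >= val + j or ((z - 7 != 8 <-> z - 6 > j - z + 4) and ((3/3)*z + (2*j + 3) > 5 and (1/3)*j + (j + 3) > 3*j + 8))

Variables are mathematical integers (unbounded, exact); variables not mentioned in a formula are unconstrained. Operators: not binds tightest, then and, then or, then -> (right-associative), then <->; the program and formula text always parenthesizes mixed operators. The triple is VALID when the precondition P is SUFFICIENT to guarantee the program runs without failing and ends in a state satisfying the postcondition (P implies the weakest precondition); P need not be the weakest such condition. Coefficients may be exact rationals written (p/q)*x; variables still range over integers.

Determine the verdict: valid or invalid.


Working backward. After the program, the postcondition val - 4 >= val + j or ((z - 7 != 8 <-> z - 6 > j - z + 4) and ((3/3)*z + (2*j + 3) > 5 and (1/3)*j + (j + 3) > 3*j + 8)) must hold; in canonical form it is j <= -4 or ((z != 15 <-> 2*z > j + 10) and 2*j + z > 2 and (5/3)*j < -5).
Before z := j + 2: j <= -4 or ((j != 13 <-> j > 6) and 3*j > 0 and (5/3)*j < -5)
Before val := 3*j: j <= -4 or ((j != 13 <-> j > 6) and 3*j > 0 and (5/3)*j < -5)
The weakest precondition is j <= -4 or ((j != 13 <-> j > 6) and 3*j > 0 and (5/3)*j < -5).
Check whether j = -5 implies it.
Every state satisfying the precondition satisfies the weakest precondition: the implication holds.
Answer: valid


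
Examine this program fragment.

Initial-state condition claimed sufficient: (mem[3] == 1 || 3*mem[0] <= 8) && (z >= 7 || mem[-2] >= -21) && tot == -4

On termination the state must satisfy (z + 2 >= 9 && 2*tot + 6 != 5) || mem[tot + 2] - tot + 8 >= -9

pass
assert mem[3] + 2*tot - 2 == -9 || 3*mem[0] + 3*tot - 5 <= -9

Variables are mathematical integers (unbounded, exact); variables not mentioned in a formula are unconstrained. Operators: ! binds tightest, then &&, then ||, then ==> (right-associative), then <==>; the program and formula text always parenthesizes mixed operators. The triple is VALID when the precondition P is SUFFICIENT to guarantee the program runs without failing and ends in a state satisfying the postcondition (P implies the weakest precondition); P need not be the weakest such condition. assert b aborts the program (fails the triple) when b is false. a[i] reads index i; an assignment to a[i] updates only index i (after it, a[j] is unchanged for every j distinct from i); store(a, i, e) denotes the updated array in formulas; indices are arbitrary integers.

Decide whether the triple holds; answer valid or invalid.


Working backward. After the program, the postcondition (z + 2 >= 9 && 2*tot + 6 != 5) || mem[tot + 2] - tot + 8 >= -9 must hold; in canonical form it is (z >= 7 && 2*tot != -1) || mem[tot + 2] >= tot - 17.
Before assert mem[3] + 2*tot - 2 == -9 || 3*mem[0] + 3*tot - 5 <= -9: (mem[3] + 2*tot == -7 || 3*mem[0] + 3*tot <= -4) && ((z >= 7 && 2*tot != -1) || mem[tot + 2] >= tot - 17)
Before skip: (mem[3] + 2*tot == -7 || 3*mem[0] + 3*tot <= -4) && ((z >= 7 && 2*tot != -1) || mem[tot + 2] >= tot - 17)
The weakest precondition is (mem[3] + 2*tot == -7 || 3*mem[0] + 3*tot <= -4) && ((z >= 7 && 2*tot != -1) || mem[tot + 2] >= tot - 17).
Check whether (mem[3] == 1 || 3*mem[0] <= 8) && (z >= 7 || mem[-2] >= -21) && tot == -4 implies it.
Every state satisfying the precondition satisfies the weakest precondition: the implication holds.
Answer: valid


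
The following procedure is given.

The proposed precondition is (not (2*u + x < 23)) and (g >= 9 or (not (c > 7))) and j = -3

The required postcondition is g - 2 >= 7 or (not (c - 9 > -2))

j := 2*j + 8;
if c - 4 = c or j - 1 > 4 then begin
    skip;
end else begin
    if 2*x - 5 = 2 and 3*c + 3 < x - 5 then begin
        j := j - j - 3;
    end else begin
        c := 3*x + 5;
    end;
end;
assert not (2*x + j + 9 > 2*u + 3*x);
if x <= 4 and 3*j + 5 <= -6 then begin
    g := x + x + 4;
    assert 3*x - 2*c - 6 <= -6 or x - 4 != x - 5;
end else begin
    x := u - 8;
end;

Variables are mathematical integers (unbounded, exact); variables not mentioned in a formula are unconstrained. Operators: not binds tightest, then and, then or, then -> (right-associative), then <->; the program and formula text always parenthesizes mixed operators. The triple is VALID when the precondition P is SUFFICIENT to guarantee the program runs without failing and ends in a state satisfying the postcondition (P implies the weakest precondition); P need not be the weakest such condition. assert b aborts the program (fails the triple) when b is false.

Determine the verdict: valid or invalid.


Working backward. After the program, the postcondition g - 2 >= 7 or (not (c - 9 > -2)) must hold; in canonical form it is g >= 9 or (not (c > 7)).
Then branch requires 2*x >= 5 or (not (c > 7)); else branch requires g >= 9 or (not (c > 7)).
Before the if: ((x <= 4 and 3*j <= -11) -> (2*x >= 5 or (not (c > 7)))) and ((not (x <= 4 and 3*j <= -11)) -> (g >= 9 or (not (c > 7))))
Before assert not (2*x + j + 9 > 2*u + 3*x): (not (j > 2*u + x - 9)) and ((x <= 4 and 3*j <= -11) -> (2*x >= 5 or (not (c > 7)))) and ((not (x <= 4 and 3*j <= -11)) -> (g >= 9 or (not (c > 7))))
Then branch requires (not (j > 2*u + x - 9)) and ((x <= 4 and 3*j <= -11) -> (2*x >= 5 or (not (c > 7)))) and ((not (x <= 4 and 3*j <= -11)) -> (g >= 9 or (not (c > 7)))); else branch requires ((2*x = 7 and 3*c < x - 8) -> ((not (2*u + x < 6)) and (g >= 9 or (not (c > 7))))) and ((not (2*x = 7 and 3*c < x - 8)) -> ((not (j > 2*u + x - 9)) and ((x <= 4 and 3*j <= -11) -> (2*x >= 5 or (not (3*x > 2)))) and ((not (x <= 4 and 3*j <= -11)) -> (g >= 9 or (not (3*x > 2)))))).
Before the if: (j > 5 -> ((not (j > 2*u + x - 9)) and ((x <= 4 and 3*j <= -11) -> (2*x >= 5 or (not (c > 7)))) and ((not (x <= 4 and 3*j <= -11)) -> (g >= 9 or (not (c > 7)))))) and ((not (j > 5)) -> (((2*x = 7 and 3*c < x - 8) -> ((not (2*u + x < 6)) and (g >= 9 or (not (c > 7))))) and ((not (2*x = 7 and 3*c < x - 8)) -> ((not (j > 2*u + x - 9)) and ((x <= 4 and 3*j <= -11) -> (2*x >= 5 or (not (3*x > 2)))) and ((not (x <= 4 and 3*j <= -11)) -> (g >= 9 or (not (3*x > 2))))))))
Before j := 2*j + 8: (2*j > -3 -> ((not (2*j > 2*u + x - 17)) and ((x <= 4 and 6*j <= -35) -> (2*x >= 5 or (not (c > 7)))) and ((not (x <= 4 and 6*j <= -35)) -> (g >= 9 or (not (c > 7)))))) and ((not (2*j > -3)) -> (((2*x = 7 and 3*c < x - 8) -> ((not (2*u + x < 6)) and (g >= 9 or (not (c > 7))))) and ((not (2*x = 7 and 3*c < x - 8)) -> ((not (2*j > 2*u + x - 17)) and ((x <= 4 and 6*j <= -35) -> (2*x >= 5 or (not (3*x > 2)))) and ((not (x <= 4 and 6*j <= -35)) -> (g >= 9 or (not (3*x > 2))))))))
The weakest precondition is (2*j > -3 -> ((not (2*j > 2*u + x - 17)) and ((x <= 4 and 6*j <= -35) -> (2*x >= 5 or (not (c > 7)))) and ((not (x <= 4 and 6*j <= -35)) -> (g >= 9 or (not (c > 7)))))) and ((not (2*j > -3)) -> (((2*x = 7 and 3*c < x - 8) -> ((not (2*u + x < 6)) and (g >= 9 or (not (c > 7))))) and ((not (2*x = 7 and 3*c < x - 8)) -> ((not (2*j > 2*u + x - 17)) and ((x <= 4 and 6*j <= -35) -> (2*x >= 5 or (not (3*x > 2)))) and ((not (x <= 4 and 6*j <= -35)) -> (g >= 9 or (not (3*x > 2)))))))).
Check whether (not (2*u + x < 23)) and (g >= 9 or (not (c > 7))) and j = -3 implies it.
Countermodel: at the initial state c = 7, g = 8, j = -3, u = 11, x = 1, the precondition holds but the weakest precondition fails.
Answer: invalid


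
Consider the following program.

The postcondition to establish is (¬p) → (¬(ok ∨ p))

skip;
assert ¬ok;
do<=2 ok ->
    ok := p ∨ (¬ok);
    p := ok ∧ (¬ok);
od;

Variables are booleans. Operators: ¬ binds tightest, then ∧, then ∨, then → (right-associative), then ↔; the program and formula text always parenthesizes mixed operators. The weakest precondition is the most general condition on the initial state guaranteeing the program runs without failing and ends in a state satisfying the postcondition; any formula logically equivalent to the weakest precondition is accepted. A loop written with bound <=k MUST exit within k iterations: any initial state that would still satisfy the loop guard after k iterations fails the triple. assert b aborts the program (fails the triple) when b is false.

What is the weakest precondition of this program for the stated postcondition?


Working backward. After the program, (¬p) → (¬(ok ∨ p)) must hold.
Before the loop (bound <=2), unroll the exhaustion recursion (WP_0 = exit-now case; WP_j = one more guarded iteration, up to j = 2):
  WP_0: (¬ok) ∧ ((¬p) → (¬(ok ∨ p)))
  WP_1: (ok → (¬(p ∨ (¬ok)))) ∧ ((¬ok) → ((¬p) → (¬(ok ∨ p))))
  WP_2: (¬ok) → ((¬p) → (¬(ok ∨ p)))
So before the loop: (¬ok) → ((¬p) → (¬(ok ∨ p)))
Before assert ¬ok: (¬ok) ∧ ((¬ok) → ((¬p) → (¬(ok ∨ p))))
Before skip: (¬ok) ∧ ((¬ok) → ((¬p) → (¬(ok ∨ p))))
Answer: WP = (¬ok) ∧ ((¬ok) → ((¬p) → (¬(ok ∨ p))))


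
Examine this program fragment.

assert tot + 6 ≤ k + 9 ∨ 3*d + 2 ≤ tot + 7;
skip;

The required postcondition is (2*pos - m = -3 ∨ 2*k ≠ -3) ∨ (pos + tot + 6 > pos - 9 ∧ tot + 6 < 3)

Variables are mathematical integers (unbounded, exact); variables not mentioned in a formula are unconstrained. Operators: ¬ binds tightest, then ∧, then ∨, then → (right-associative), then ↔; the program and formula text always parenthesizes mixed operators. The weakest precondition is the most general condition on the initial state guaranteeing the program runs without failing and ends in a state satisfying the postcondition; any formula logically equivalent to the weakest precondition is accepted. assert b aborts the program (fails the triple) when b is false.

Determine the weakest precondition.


Working backward. After the program, the postcondition (2*pos - m = -3 ∨ 2*k ≠ -3) ∨ (pos + tot + 6 > pos - 9 ∧ tot + 6 < 3) must hold; in canonical form it is 2*pos = m - 3 ∨ 2*k ≠ -3 ∨ (tot > -15 ∧ tot < -3).
Before skip: 2*pos = m - 3 ∨ 2*k ≠ -3 ∨ (tot > -15 ∧ tot < -3)
Before assert tot + 6 ≤ k + 9 ∨ 3*d + 2 ≤ tot + 7: (tot ≤ k + 3 ∨ 3*d ≤ tot + 5) ∧ (2*pos = m - 3 ∨ 2*k ≠ -3 ∨ (tot > -15 ∧ tot < -3))
Answer: WP = (tot ≤ k + 3 ∨ 3*d ≤ tot + 5) ∧ (2*pos = m - 3 ∨ 2*k ≠ -3 ∨ (tot > -15 ∧ tot < -3))


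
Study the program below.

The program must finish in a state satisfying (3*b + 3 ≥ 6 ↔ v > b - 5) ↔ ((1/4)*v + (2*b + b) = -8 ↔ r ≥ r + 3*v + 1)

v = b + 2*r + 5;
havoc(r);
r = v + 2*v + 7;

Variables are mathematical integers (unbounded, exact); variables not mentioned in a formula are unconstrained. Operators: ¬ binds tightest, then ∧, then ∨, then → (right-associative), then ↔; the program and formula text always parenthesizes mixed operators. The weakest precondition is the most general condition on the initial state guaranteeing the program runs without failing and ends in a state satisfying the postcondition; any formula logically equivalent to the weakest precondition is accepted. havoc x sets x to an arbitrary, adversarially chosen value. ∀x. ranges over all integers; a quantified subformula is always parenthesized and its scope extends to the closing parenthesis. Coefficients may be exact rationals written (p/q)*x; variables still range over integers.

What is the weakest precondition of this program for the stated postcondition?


Working backward. After the program, the postcondition (3*b + 3 ≥ 6 ↔ v > b - 5) ↔ ((1/4)*v + (2*b + b) = -8 ↔ r ≥ r + 3*v + 1) must hold; in canonical form it is (3*b ≥ 3 ↔ v > b - 5) ↔ (3*b + (1/4)*v = -8 ↔ 3*v ≤ -1).
Before r := v + 2*v + 7: (3*b ≥ 3 ↔ v > b - 5) ↔ (3*b + (1/4)*v = -8 ↔ 3*v ≤ -1)
Before havoc r: (3*b ≥ 3 ↔ v > b - 5) ↔ (3*b + (1/4)*v = -8 ↔ 3*v ≤ -1)
Before v := b + 2*r + 5: (3*b ≥ 3 ↔ 2*r > -10) ↔ ((13/4)*b + (1/2)*r = -37/4 ↔ 3*b + 6*r ≤ -16)
Answer: WP = (3*b ≥ 3 ↔ 2*r > -10) ↔ ((13/4)*b + (1/2)*r = -37/4 ↔ 3*b + 6*r ≤ -16)


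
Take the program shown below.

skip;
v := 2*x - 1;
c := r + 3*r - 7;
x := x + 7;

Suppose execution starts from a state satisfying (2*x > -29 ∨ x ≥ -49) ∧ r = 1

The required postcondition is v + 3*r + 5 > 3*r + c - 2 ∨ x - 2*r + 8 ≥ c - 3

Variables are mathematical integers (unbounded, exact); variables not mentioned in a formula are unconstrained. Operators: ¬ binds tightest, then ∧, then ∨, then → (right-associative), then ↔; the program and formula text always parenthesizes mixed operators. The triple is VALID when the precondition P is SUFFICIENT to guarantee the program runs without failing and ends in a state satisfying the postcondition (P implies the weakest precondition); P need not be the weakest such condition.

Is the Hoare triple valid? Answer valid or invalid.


Working backward. After the program, the postcondition v + 3*r + 5 > 3*r + c - 2 ∨ x - 2*r + 8 ≥ c - 3 must hold; in canonical form it is v > c - 7 ∨ x ≥ c + 2*r - 11.
Before x := x + 7: v > c - 7 ∨ x ≥ c + 2*r - 18
Before c := r + 3*r - 7: v > 4*r - 14 ∨ x ≥ 6*r - 25
Before v := 2*x - 1: 2*x > 4*r - 13 ∨ x ≥ 6*r - 25
Before skip: 2*x > 4*r - 13 ∨ x ≥ 6*r - 25
The weakest precondition is 2*x > 4*r - 13 ∨ x ≥ 6*r - 25.
Check whether (2*x > -29 ∨ x ≥ -49) ∧ r = 1 implies it.
Countermodel: at the initial state r = 1, x = -20, the precondition holds but the weakest precondition fails.
Answer: invalid
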